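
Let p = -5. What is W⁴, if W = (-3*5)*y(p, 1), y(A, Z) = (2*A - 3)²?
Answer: 41296367750625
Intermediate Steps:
y(A, Z) = (-3 + 2*A)²
W = -2535 (W = (-3*5)*(-3 + 2*(-5))² = -15*(-3 - 10)² = -15*(-13)² = -15*169 = -2535)
W⁴ = (-2535)⁴ = 41296367750625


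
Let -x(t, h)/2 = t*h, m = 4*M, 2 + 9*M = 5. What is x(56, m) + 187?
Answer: 113/3 ≈ 37.667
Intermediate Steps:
M = ⅓ (M = -2/9 + (⅑)*5 = -2/9 + 5/9 = ⅓ ≈ 0.33333)
m = 4/3 (m = 4*(⅓) = 4/3 ≈ 1.3333)
x(t, h) = -2*h*t (x(t, h) = -2*t*h = -2*h*t)
x(56, m) + 187 = -2*4/3*56 + 187 = -448/3 + 187 = 113/3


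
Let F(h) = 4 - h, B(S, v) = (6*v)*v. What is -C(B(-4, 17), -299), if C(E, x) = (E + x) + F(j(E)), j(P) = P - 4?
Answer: 291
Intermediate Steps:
B(S, v) = 6*v²
j(P) = -4 + P
C(E, x) = 8 + x (C(E, x) = (E + x) + (4 - (-4 + E)) = (E + x) + (4 + (4 - E)) = (E + x) + (8 - E) = 8 + x)
-C(B(-4, 17), -299) = -(8 - 299) = -1*(-291) = 291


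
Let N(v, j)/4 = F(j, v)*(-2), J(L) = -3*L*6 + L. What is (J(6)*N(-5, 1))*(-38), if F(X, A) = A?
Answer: 155040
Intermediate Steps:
J(L) = -17*L (J(L) = -18*L + L = -17*L)
N(v, j) = -8*v (N(v, j) = 4*(v*(-2)) = 4*(-2*v) = -8*v)
(J(6)*N(-5, 1))*(-38) = ((-17*6)*(-8*(-5)))*(-38) = -102*40*(-38) = -4080*(-38) = 155040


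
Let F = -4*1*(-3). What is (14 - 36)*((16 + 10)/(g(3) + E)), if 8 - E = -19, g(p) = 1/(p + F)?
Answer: -4290/203 ≈ -21.133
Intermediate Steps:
F = 12 (F = -4*(-3) = 12)
g(p) = 1/(12 + p) (g(p) = 1/(p + 12) = 1/(12 + p))
E = 27 (E = 8 - 1*(-19) = 8 + 19 = 27)
(14 - 36)*((16 + 10)/(g(3) + E)) = (14 - 36)*((16 + 10)/(1/(12 + 3) + 27)) = -572/(1/15 + 27) = -572/406/15 = -572*15/406 = -22*195/203 = -4290/203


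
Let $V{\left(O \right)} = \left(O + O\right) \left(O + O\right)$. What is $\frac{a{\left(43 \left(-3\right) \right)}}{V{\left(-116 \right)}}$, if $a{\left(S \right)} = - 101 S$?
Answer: $\frac{13029}{53824} \approx 0.24207$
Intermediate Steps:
$V{\left(O \right)} = 4 O^{2}$ ($V{\left(O \right)} = 2 O 2 O = 4 O^{2}$)
$\frac{a{\left(43 \left(-3\right) \right)}}{V{\left(-116 \right)}} = \frac{\left(-101\right) 43 \left(-3\right)}{4 \left(-116\right)^{2}} = \frac{\left(-101\right) \left(-129\right)}{4 \cdot 13456} = \frac{13029}{53824}$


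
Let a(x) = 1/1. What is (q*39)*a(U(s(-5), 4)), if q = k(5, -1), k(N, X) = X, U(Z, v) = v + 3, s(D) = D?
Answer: -39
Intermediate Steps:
U(Z, v) = 3 + v
q = -1
a(x) = 1
(q*39)*a(U(s(-5), 4)) = -1*39*1 = -39*1 = -39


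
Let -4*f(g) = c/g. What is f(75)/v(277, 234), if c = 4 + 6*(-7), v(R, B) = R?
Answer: 19/41550 ≈ 0.00045728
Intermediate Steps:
c = -38 (c = 4 - 42 = -38)
f(g) = 19/(2*g) (f(g) = -(-19)/(2*g) = 19/(2*g))
f(75)/v(277, 234) = ((19/2)/75)/277 = ((19/2)*(1/75))*(1/277) = (19/150)*(1/277) = 19/41550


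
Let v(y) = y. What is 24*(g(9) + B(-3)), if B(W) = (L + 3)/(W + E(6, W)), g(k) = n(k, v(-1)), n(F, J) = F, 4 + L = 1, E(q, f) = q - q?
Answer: 216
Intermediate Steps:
E(q, f) = 0
L = -3 (L = -4 + 1 = -3)
g(k) = k
B(W) = 0 (B(W) = (-3 + 3)/(W + 0) = 0/W = 0)
24*(g(9) + B(-3)) = 24*(9 + 0) = 24*9 = 216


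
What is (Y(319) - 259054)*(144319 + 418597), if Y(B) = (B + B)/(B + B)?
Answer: -145825078548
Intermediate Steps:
Y(B) = 1 (Y(B) = (2*B)/((2*B)) = (2*B)*(1/(2*B)) = 1)
(Y(319) - 259054)*(144319 + 418597) = (1 - 259054)*(144319 + 418597) = -259053*562916 = -145825078548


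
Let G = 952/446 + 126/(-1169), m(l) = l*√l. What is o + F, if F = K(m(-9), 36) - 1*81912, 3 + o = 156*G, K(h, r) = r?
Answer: -3037481271/37241 ≈ -81563.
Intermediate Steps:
m(l) = l^(3/2)
G = 75478/37241 (G = 952*(1/446) + 126*(-1/1169) = 476/223 - 18/167 = 75478/37241 ≈ 2.0267)
o = 11662845/37241 (o = -3 + 156*(75478/37241) = -3 + 11774568/37241 = 11662845/37241 ≈ 313.17)
F = -81876 (F = 36 - 1*81912 = 36 - 81912 = -81876)
o + F = 11662845/37241 - 81876 = -3037481271/37241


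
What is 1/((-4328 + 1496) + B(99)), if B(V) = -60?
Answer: -1/2892 ≈ -0.00034578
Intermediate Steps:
1/((-4328 + 1496) + B(99)) = 1/((-4328 + 1496) - 60) = 1/(-2832 - 60) = 1/(-2892) = -1/2892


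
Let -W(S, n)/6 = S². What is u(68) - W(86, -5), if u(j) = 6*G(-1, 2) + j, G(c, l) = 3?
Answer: 44462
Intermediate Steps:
W(S, n) = -6*S²
u(j) = 18 + j (u(j) = 6*3 + j = 18 + j)
u(68) - W(86, -5) = (18 + 68) - (-6)*86² = 86 - (-6)*7396 = 86 - 1*(-44376) = 86 + 44376 = 44462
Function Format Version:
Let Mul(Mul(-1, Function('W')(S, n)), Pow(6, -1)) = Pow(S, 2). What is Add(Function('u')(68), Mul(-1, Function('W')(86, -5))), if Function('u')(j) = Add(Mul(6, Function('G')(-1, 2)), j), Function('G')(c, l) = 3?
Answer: 44462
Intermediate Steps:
Function('W')(S, n) = Mul(-6, Pow(S, 2))
Function('u')(j) = Add(18, j) (Function('u')(j) = Add(Mul(6, 3), j) = Add(18, j))
Add(Function('u')(68), Mul(-1, Function('W')(86, -5))) = Add(Add(18, 68), Mul(-1, Mul(-6, Pow(86, 2)))) = Add(86, Mul(-1, Mul(-6, 7396))) = Add(86, Mul(-1, -44376)) = Add(86, 44376) = 44462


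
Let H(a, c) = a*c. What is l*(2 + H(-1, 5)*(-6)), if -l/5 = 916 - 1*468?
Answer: -71680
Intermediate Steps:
l = -2240 (l = -5*(916 - 1*468) = -5*(916 - 468) = -5*448 = -2240)
l*(2 + H(-1, 5)*(-6)) = -2240*(2 - 1*5*(-6)) = -2240*(2 - 5*(-6)) = -2240*(2 + 30) = -2240*32 = -71680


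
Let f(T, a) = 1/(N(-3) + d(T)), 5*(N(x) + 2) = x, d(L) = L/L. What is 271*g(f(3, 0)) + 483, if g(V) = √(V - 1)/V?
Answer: 483 - 542*I*√26/5 ≈ 483.0 - 552.73*I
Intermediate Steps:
d(L) = 1
N(x) = -2 + x/5
f(T, a) = -5/8 (f(T, a) = 1/((-2 + (⅕)*(-3)) + 1) = 1/((-2 - ⅗) + 1) = 1/(-13/5 + 1) = 1/(-8/5) = -5/8)
g(V) = √(-1 + V)/V
271*g(f(3, 0)) + 483 = 271*(√(-1 - 5/8)/(-5/8)) + 483 = 271*(-2*I*√26/5) + 483 = -542*I*√26/5 + 483 = 483 - 542*I*√26/5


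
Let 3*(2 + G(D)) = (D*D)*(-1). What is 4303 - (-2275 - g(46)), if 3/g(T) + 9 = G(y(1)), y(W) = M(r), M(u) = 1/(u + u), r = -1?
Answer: 874838/133 ≈ 6577.7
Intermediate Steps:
M(u) = 1/(2*u)
y(W) = -½ (y(W) = (½)/(-1) = (½)*(-1) = -½)
G(D) = -2 - D²/3 (G(D) = -2 + ((D*D)*(-1))/3 = -2 + (D²*(-1))/3 = -2 + (-D²)/3 = -2 - D²/3)
g(T) = -36/133 (g(T) = 3/(-9 + (-2 - (-½)²/3)) = 3/(-9 + (-2 - ⅓*¼)) = 3/(-9 + (-2 - 1/12)) = 3/(-9 - 25/12) = 3/(-133/12) = 3*(-12/133) = -36/133)
4303 - (-2275 - g(46)) = 4303 - (-2275 - 1*(-36/133)) = 4303 - (-2275 + 36/133) = 4303 - 1*(-302539/133) = 4303 + 302539/133 = 874838/133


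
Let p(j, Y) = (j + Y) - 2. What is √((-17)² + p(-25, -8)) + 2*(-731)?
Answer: -1462 + √254 ≈ -1446.1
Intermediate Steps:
p(j, Y) = -2 + Y + j (p(j, Y) = (Y + j) - 2 = -2 + Y + j)
√((-17)² + p(-25, -8)) + 2*(-731) = √((-17)² + (-2 - 8 - 25)) + 2*(-731) = √(289 - 35) - 1462 = √254 - 1462 = -1462 + √254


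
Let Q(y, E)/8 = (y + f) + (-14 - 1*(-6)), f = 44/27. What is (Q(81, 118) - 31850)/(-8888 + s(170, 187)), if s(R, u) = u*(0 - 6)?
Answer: 6491/2079 ≈ 3.1222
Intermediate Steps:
f = 44/27 (f = 44*(1/27) = 44/27 ≈ 1.6296)
s(R, u) = -6*u (s(R, u) = u*(-6) = -6*u)
Q(y, E) = -1376/27 + 8*y (Q(y, E) = 8*((y + 44/27) + (-14 - 1*(-6))) = 8*((44/27 + y) + (-14 + 6)) = 8*((44/27 + y) - 8) = 8*(-172/27 + y) = -1376/27 + 8*y)
(Q(81, 118) - 31850)/(-8888 + s(170, 187)) = ((-1376/27 + 8*81) - 31850)/(-8888 - 6*187) = ((-1376/27 + 648) - 31850)/(-8888 - 1122) = (16120/27 - 31850)/(-10010) = -843830/27*(-1/10010) = 6491/2079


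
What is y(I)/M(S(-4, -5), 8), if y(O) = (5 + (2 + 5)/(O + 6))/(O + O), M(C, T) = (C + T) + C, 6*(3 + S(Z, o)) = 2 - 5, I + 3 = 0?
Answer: -11/9 ≈ -1.2222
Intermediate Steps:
I = -3 (I = -3 + 0 = -3)
S(Z, o) = -7/2 (S(Z, o) = -3 + (2 - 5)/6 = -3 + (⅙)*(-3) = -3 - ½ = -7/2)
M(C, T) = T + 2*C
y(O) = (5 + 7/(6 + O))/(2*O) (y(O) = (5 + 7/(6 + O))/((2*O)) = (5 + 7/(6 + O))*(1/(2*O)) = (5 + 7/(6 + O))/(2*O))
y(I)/M(S(-4, -5), 8) = ((½)*(37 + 5*(-3))/(-3*(6 - 3)))/(8 + 2*(-7/2)) = ((½)*(-⅓)*(37 - 15)/3)/(8 - 7) = ((½)*(-⅓)*(⅓)*22)/1 = -11/9*1 = -11/9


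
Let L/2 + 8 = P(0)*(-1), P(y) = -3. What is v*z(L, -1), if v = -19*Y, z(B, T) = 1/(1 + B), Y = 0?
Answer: 0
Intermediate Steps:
L = -10 (L = -16 + 2*(-3*(-1)) = -16 + 2*3 = -16 + 6 = -10)
v = 0 (v = -19*0 = 0)
v*z(L, -1) = 0/(1 - 10) = 0/(-9) = 0*(-1/9) = 0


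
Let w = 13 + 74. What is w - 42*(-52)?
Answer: 2271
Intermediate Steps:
w = 87
w - 42*(-52) = 87 - 42*(-52) = 87 + 2184 = 2271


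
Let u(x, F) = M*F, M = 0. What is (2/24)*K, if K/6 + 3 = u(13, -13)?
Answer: -3/2 ≈ -1.5000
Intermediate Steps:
u(x, F) = 0 (u(x, F) = 0*F = 0)
K = -18 (K = -18 + 6*0 = -18 + 0 = -18)
(2/24)*K = (2/24)*(-18) = (2*(1/24))*(-18) = (1/12)*(-18) = -3/2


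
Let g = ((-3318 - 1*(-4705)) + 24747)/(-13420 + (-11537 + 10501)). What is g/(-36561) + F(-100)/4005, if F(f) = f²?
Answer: 176178760889/70558196436 ≈ 2.4969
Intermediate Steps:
g = -13067/7228 (g = ((-3318 + 4705) + 24747)/(-13420 - 1036) = (1387 + 24747)/(-14456) = 26134*(-1/14456) = -13067/7228 ≈ -1.8078)
g/(-36561) + F(-100)/4005 = -13067/7228/(-36561) + (-100)²/4005 = -13067/7228*(-1/36561) + 10000*(1/4005) = 13067/264262908 + 2000/801 = 176178760889/70558196436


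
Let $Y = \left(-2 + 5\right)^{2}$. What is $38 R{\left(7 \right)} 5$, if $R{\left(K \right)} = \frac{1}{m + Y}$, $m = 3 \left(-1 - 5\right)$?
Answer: $- \frac{190}{9} \approx -21.111$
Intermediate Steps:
$Y = 9$ ($Y = 3^{2} = 9$)
$m = -18$ ($m = 3 \left(-6\right) = -18$)
$R{\left(K \right)} = - \frac{1}{9}$ ($R{\left(K \right)} = \frac{1}{-18 + 9} = \frac{1}{-9} = - \frac{1}{9}$)
$38 R{\left(7 \right)} 5 = 38 \left(- \frac{1}{9}\right) 5 = \left(- \frac{38}{9}\right) 5 = - \frac{190}{9}$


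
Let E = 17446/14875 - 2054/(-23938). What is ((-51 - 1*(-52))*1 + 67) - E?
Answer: 11882555701/178038875 ≈ 66.741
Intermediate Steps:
E = 224087799/178038875 (E = 17446*(1/14875) - 2054*(-1/23938) = 17446/14875 + 1027/11969 = 224087799/178038875 ≈ 1.2586)
((-51 - 1*(-52))*1 + 67) - E = ((-51 - 1*(-52))*1 + 67) - 1*224087799/178038875 = ((-51 + 52)*1 + 67) - 224087799/178038875 = (1*1 + 67) - 224087799/178038875 = (1 + 67) - 224087799/178038875 = 68 - 224087799/178038875 = 11882555701/178038875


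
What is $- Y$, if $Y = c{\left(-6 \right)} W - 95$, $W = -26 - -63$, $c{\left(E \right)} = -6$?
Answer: $317$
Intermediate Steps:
$W = 37$ ($W = -26 + 63 = 37$)
$Y = -317$ ($Y = \left(-6\right) 37 - 95 = -222 - 95 = -317$)
$- Y = \left(-1\right) \left(-317\right) = 317$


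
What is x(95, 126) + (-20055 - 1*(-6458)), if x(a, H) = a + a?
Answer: -13407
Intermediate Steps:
x(a, H) = 2*a
x(95, 126) + (-20055 - 1*(-6458)) = 2*95 + (-20055 - 1*(-6458)) = 190 + (-20055 + 6458) = 190 - 13597 = -13407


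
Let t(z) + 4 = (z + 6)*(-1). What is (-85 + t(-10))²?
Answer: 7225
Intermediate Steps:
t(z) = -10 - z (t(z) = -4 + (z + 6)*(-1) = -4 + (6 + z)*(-1) = -4 + (-6 - z) = -10 - z)
(-85 + t(-10))² = (-85 + (-10 - 1*(-10)))² = (-85 + (-10 + 10))² = (-85 + 0)² = (-85)² = 7225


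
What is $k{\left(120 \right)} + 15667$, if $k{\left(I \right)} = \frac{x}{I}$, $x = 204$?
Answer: $\frac{156687}{10} \approx 15669.0$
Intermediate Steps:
$k{\left(I \right)} = \frac{204}{I}$
$k{\left(120 \right)} + 15667 = \frac{204}{120} + 15667 = 204 \cdot \frac{1}{120} + 15667 = \frac{17}{10} + 15667 = \frac{156687}{10}$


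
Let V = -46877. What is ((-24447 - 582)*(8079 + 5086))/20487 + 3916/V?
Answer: -5148789929179/320123033 ≈ -16084.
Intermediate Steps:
((-24447 - 582)*(8079 + 5086))/20487 + 3916/V = ((-24447 - 582)*(8079 + 5086))/20487 + 3916/(-46877) = -25029*13165*(1/20487) + 3916*(-1/46877) = -329506785*1/20487 - 3916/46877 = -109835595/6829 - 3916/46877 = -5148789929179/320123033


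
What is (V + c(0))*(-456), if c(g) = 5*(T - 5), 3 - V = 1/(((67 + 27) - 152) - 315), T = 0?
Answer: 3741480/373 ≈ 10031.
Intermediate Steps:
V = 1120/373 (V = 3 - 1/(((67 + 27) - 152) - 315) = 3 - 1/((94 - 152) - 315) = 3 - 1/(-58 - 315) = 3 - 1/(-373) = 3 - 1*(-1/373) = 3 + 1/373 = 1120/373 ≈ 3.0027)
c(g) = -25 (c(g) = 5*(0 - 5) = 5*(-5) = -25)
(V + c(0))*(-456) = (1120/373 - 25)*(-456) = -8205/373*(-456) = 3741480/373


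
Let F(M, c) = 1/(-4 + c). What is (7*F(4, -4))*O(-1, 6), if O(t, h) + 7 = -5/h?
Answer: 329/48 ≈ 6.8542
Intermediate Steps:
O(t, h) = -7 - 5/h
(7*F(4, -4))*O(-1, 6) = (7/(-4 - 4))*(-7 - 5/6) = (7/(-8))*(-7 - 5*⅙) = (7*(-⅛))*(-7 - ⅚) = -7/8*(-47/6) = 329/48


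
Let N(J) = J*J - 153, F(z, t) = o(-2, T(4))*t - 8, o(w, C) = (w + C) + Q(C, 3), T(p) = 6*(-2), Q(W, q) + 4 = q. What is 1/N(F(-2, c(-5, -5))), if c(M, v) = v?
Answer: 1/4336 ≈ 0.00023063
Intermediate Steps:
Q(W, q) = -4 + q
T(p) = -12
o(w, C) = -1 + C + w (o(w, C) = (w + C) + (-4 + 3) = (C + w) - 1 = -1 + C + w)
F(z, t) = -8 - 15*t (F(z, t) = (-1 - 12 - 2)*t - 8 = -15*t - 8 = -8 - 15*t)
N(J) = -153 + J² (N(J) = J² - 153 = -153 + J²)
1/N(F(-2, c(-5, -5))) = 1/(-153 + (-8 - 15*(-5))²) = 1/(-153 + (-8 + 75)²) = 1/(-153 + 67²) = 1/(-153 + 4489) = 1/4336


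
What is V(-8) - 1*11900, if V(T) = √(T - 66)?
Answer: -11900 + I*√74 ≈ -11900.0 + 8.6023*I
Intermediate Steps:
V(T) = √(-66 + T)
V(-8) - 1*11900 = √(-66 - 8) - 1*11900 = √(-74) - 11900 = I*√74 - 11900 = -11900 + I*√74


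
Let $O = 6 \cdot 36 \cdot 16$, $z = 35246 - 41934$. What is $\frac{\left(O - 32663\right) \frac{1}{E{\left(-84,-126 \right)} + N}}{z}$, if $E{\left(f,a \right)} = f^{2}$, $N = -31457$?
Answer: $- \frac{29207}{163193888} \approx -0.00017897$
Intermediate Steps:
$z = -6688$ ($z = 35246 - 41934 = -6688$)
$O = 3456$ ($O = 216 \cdot 16 = 3456$)
$\frac{\left(O - 32663\right) \frac{1}{E{\left(-84,-126 \right)} + N}}{z} = \frac{\left(3456 - 32663\right) \frac{1}{\left(-84\right)^{2} - 31457}}{-6688} = - \frac{29207}{7056 - 31457} \left(- \frac{1}{6688}\right) = - \frac{29207}{-24401} \left(- \frac{1}{6688}\right) = \left(-29207\right) \left(- \frac{1}{24401}\right) \left(- \frac{1}{6688}\right) = \frac{29207}{24401} \left(- \frac{1}{6688}\right) = - \frac{29207}{163193888}$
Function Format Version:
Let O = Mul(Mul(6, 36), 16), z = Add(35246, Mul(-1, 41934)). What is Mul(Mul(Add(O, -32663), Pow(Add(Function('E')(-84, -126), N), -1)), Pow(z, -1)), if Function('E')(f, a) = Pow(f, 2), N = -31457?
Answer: Rational(-29207, 163193888) ≈ -0.00017897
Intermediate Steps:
z = -6688 (z = Add(35246, -41934) = -6688)
O = 3456 (O = Mul(216, 16) = 3456)
Mul(Mul(Add(O, -32663), Pow(Add(Function('E')(-84, -126), N), -1)), Pow(z, -1)) = Mul(Mul(Add(3456, -32663), Pow(Add(Pow(-84, 2), -31457), -1)), Pow(-6688, -1)) = Mul(Mul(-29207, Pow(Add(7056, -31457), -1)), Rational(-1, 6688)) = Mul(Mul(-29207, Pow(-24401, -1)), Rational(-1, 6688)) = Mul(Mul(-29207, Rational(-1, 24401)), Rational(-1, 6688)) = Mul(Rational(29207, 24401), Rational(-1, 6688)) = Rational(-29207, 163193888)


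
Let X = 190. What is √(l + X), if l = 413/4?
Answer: √1173/2 ≈ 17.125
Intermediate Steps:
l = 413/4 (l = 413*(¼) = 413/4 ≈ 103.25)
√(l + X) = √(413/4 + 190) = √(1173/4) = √1173/2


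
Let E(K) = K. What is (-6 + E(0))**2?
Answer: 36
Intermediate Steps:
(-6 + E(0))**2 = (-6 + 0)**2 = (-6)**2 = 36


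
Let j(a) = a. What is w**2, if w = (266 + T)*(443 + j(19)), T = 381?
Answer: 89349579396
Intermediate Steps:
w = 298914 (w = (266 + 381)*(443 + 19) = 647*462 = 298914)
w**2 = 298914**2 = 89349579396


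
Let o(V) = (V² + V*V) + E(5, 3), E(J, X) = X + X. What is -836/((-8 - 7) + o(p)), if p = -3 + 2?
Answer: 836/7 ≈ 119.43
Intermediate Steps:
p = -1
E(J, X) = 2*X
o(V) = 6 + 2*V² (o(V) = (V² + V*V) + 2*3 = (V² + V²) + 6 = 2*V² + 6 = 6 + 2*V²)
-836/((-8 - 7) + o(p)) = -836/((-8 - 7) + (6 + 2*(-1)²)) = -836/(-15 + (6 + 2*1)) = -836/(-15 + (6 + 2)) = -836/(-15 + 8) = -836/(-7) = -⅐*(-836) = 836/7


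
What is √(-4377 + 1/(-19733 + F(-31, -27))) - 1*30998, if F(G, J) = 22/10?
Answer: -30998 + I*√42599641974202/98654 ≈ -30998.0 + 66.159*I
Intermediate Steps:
F(G, J) = 11/5 (F(G, J) = 22*(⅒) = 11/5)
√(-4377 + 1/(-19733 + F(-31, -27))) - 1*30998 = √(-4377 + 1/(-19733 + 11/5)) - 1*30998 = √(-4377 + 1/(-98654/5)) - 30998 = √(-4377 - 5/98654) - 30998 = √(-431808563/98654) - 30998 = I*√42599641974202/98654 - 30998 = -30998 + I*√42599641974202/98654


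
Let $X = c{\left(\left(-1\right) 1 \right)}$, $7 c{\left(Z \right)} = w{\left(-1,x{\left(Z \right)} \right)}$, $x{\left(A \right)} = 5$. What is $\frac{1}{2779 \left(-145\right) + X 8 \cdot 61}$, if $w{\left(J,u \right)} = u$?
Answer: $- \frac{7}{2818245} \approx -2.4838 \cdot 10^{-6}$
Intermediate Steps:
$c{\left(Z \right)} = \frac{5}{7}$ ($c{\left(Z \right)} = \frac{1}{7} \cdot 5 = \frac{5}{7}$)
$X = \frac{5}{7} \approx 0.71429$
$\frac{1}{2779 \left(-145\right) + X 8 \cdot 61} = \frac{1}{2779 \left(-145\right) + \frac{5}{7} \cdot 8 \cdot 61} = \frac{1}{-402955 + \frac{40}{7} \cdot 61} = \frac{1}{-402955 + \frac{2440}{7}} = \frac{1}{- \frac{2818245}{7}} = - \frac{7}{2818245}$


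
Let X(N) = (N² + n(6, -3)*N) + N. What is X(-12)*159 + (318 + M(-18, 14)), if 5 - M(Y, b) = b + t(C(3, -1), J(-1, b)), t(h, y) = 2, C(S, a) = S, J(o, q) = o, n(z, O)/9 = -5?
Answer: 107155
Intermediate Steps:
n(z, O) = -45 (n(z, O) = 9*(-5) = -45)
M(Y, b) = 3 - b (M(Y, b) = 5 - (b + 2) = 5 - (2 + b) = 5 + (-2 - b) = 3 - b)
X(N) = N² - 44*N (X(N) = (N² - 45*N) + N = N² - 44*N)
X(-12)*159 + (318 + M(-18, 14)) = -12*(-44 - 12)*159 + (318 + (3 - 1*14)) = -12*(-56)*159 + (318 + (3 - 14)) = 672*159 + (318 - 11) = 106848 + 307 = 107155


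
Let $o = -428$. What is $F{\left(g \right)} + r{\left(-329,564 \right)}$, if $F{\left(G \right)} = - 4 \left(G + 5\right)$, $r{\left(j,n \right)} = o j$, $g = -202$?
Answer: $141600$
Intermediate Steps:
$r{\left(j,n \right)} = - 428 j$
$F{\left(G \right)} = -20 - 4 G$ ($F{\left(G \right)} = - 4 \left(5 + G\right) = -20 - 4 G$)
$F{\left(g \right)} + r{\left(-329,564 \right)} = \left(-20 - -808\right) - -140812 = \left(-20 + 808\right) + 140812 = 788 + 140812 = 141600$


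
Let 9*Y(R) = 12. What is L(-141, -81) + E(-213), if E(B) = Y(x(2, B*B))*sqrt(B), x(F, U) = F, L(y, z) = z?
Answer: -81 + 4*I*sqrt(213)/3 ≈ -81.0 + 19.459*I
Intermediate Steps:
Y(R) = 4/3 (Y(R) = (1/9)*12 = 4/3)
E(B) = 4*sqrt(B)/3
L(-141, -81) + E(-213) = -81 + 4*sqrt(-213)/3 = -81 + 4*(I*sqrt(213))/3 = -81 + 4*I*sqrt(213)/3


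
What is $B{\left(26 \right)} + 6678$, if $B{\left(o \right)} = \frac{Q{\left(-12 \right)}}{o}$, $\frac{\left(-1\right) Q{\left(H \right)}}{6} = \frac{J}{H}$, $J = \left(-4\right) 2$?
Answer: $\frac{86812}{13} \approx 6677.8$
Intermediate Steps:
$J = -8$
$Q{\left(H \right)} = \frac{48}{H}$ ($Q{\left(H \right)} = - 6 \left(- \frac{8}{H}\right) = \frac{48}{H}$)
$B{\left(o \right)} = - \frac{4}{o}$ ($B{\left(o \right)} = \frac{48 \frac{1}{-12}}{o} = \frac{48 \left(- \frac{1}{12}\right)}{o} = - \frac{4}{o}$)
$B{\left(26 \right)} + 6678 = - \frac{4}{26} + 6678 = \left(-4\right) \frac{1}{26} + 6678 = - \frac{2}{13} + 6678 = \frac{86812}{13}$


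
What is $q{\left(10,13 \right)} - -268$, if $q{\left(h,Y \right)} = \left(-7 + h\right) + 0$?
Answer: $271$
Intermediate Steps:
$q{\left(h,Y \right)} = -7 + h$
$q{\left(10,13 \right)} - -268 = \left(-7 + 10\right) - -268 = 3 + 268 = 271$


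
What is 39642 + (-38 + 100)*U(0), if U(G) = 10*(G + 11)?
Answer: 46462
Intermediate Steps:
U(G) = 110 + 10*G (U(G) = 10*(11 + G) = 110 + 10*G)
39642 + (-38 + 100)*U(0) = 39642 + (-38 + 100)*(110 + 10*0) = 39642 + 62*(110 + 0) = 39642 + 62*110 = 39642 + 6820 = 46462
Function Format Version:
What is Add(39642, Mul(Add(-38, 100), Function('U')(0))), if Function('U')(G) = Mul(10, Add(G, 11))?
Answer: 46462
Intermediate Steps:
Function('U')(G) = Add(110, Mul(10, G)) (Function('U')(G) = Mul(10, Add(11, G)) = Add(110, Mul(10, G)))
Add(39642, Mul(Add(-38, 100), Function('U')(0))) = Add(39642, Mul(Add(-38, 100), Add(110, Mul(10, 0)))) = Add(39642, Mul(62, Add(110, 0))) = Add(39642, Mul(62, 110)) = Add(39642, 6820) = 46462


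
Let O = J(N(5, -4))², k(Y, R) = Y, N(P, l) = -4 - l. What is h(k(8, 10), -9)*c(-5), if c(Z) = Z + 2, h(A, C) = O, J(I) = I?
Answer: 0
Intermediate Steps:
O = 0 (O = (-4 - 1*(-4))² = (-4 + 4)² = 0² = 0)
h(A, C) = 0
c(Z) = 2 + Z
h(k(8, 10), -9)*c(-5) = 0*(2 - 5) = 0*(-3) = 0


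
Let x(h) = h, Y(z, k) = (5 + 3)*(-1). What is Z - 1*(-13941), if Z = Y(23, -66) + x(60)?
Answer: 13993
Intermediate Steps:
Y(z, k) = -8 (Y(z, k) = 8*(-1) = -8)
Z = 52 (Z = -8 + 60 = 52)
Z - 1*(-13941) = 52 - 1*(-13941) = 52 + 13941 = 13993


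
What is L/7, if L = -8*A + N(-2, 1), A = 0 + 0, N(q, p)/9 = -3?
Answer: -27/7 ≈ -3.8571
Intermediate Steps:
N(q, p) = -27 (N(q, p) = 9*(-3) = -27)
A = 0
L = -27 (L = -8*0 - 27 = 0 - 27 = -27)
L/7 = -27/7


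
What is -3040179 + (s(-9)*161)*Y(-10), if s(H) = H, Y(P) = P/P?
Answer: -3041628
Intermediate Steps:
Y(P) = 1
-3040179 + (s(-9)*161)*Y(-10) = -3040179 - 9*161*1 = -3040179 - 1449*1 = -3040179 - 1449 = -3041628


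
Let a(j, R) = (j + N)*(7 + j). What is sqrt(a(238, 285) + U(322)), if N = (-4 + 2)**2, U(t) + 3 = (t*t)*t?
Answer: sqrt(33445535) ≈ 5783.2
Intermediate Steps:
U(t) = -3 + t**3 (U(t) = -3 + (t*t)*t = -3 + t**2*t = -3 + t**3)
N = 4 (N = (-2)**2 = 4)
a(j, R) = (4 + j)*(7 + j) (a(j, R) = (j + 4)*(7 + j) = (4 + j)*(7 + j))
sqrt(a(238, 285) + U(322)) = sqrt((28 + 238**2 + 11*238) + (-3 + 322**3)) = sqrt((28 + 56644 + 2618) + (-3 + 33386248)) = sqrt(59290 + 33386245) = sqrt(33445535)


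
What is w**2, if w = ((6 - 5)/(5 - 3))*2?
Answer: 1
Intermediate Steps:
w = 1 (w = (1/2)*2 = 1)
w**2 = 1**2 = 1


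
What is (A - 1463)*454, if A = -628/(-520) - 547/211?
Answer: -9118152571/13715 ≈ -6.6483e+5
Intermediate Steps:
A = -37983/27430 (A = -628*(-1/520) - 547*1/211 = 157/130 - 547/211 = -37983/27430 ≈ -1.3847)
(A - 1463)*454 = (-37983/27430 - 1463)*454 = -40168073/27430*454 = -9118152571/13715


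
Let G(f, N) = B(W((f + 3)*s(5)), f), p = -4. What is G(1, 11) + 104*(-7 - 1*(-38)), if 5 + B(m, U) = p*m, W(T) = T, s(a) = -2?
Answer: 3251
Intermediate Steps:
B(m, U) = -5 - 4*m
G(f, N) = 19 + 8*f (G(f, N) = -5 - 4*(f + 3)*(-2) = -5 - 4*(3 + f)*(-2) = -5 - 4*(-6 - 2*f) = -5 + (24 + 8*f) = 19 + 8*f)
G(1, 11) + 104*(-7 - 1*(-38)) = (19 + 8*1) + 104*(-7 - 1*(-38)) = (19 + 8) + 104*(-7 + 38) = 27 + 104*31 = 27 + 3224 = 3251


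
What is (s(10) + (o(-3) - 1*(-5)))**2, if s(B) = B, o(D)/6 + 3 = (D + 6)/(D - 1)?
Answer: 225/4 ≈ 56.250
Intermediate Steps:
o(D) = -18 + 6*(6 + D)/(-1 + D) (o(D) = -18 + 6*((D + 6)/(D - 1)) = -18 + 6*((6 + D)/(-1 + D)) = -18 + 6*(6 + D)/(-1 + D))
(s(10) + (o(-3) - 1*(-5)))**2 = (10 + (6*(9 - 2*(-3))/(-1 - 3) - 1*(-5)))**2 = (10 + (6*(9 + 6)/(-4) + 5))**2 = (10 + (6*(-1/4)*15 + 5))**2 = (10 + (-45/2 + 5))**2 = (10 - 35/2)**2 = (-15/2)**2 = 225/4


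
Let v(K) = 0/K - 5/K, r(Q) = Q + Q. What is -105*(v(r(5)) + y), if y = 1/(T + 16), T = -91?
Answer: 539/10 ≈ 53.900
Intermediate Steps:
r(Q) = 2*Q
v(K) = -5/K (v(K) = 0 - 5/K = -5/K)
y = -1/75 (y = 1/(-91 + 16) = 1/(-75) = -1/75 ≈ -0.013333)
-105*(v(r(5)) + y) = -105*(-5/(2*5) - 1/75) = -105*(-5/10 - 1/75) = -105*(-5*⅒ - 1/75) = -105*(-½ - 1/75) = -105*(-77/150) = 539/10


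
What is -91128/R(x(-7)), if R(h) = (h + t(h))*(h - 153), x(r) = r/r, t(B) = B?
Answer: 11391/38 ≈ 299.76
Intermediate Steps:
x(r) = 1
R(h) = 2*h*(-153 + h) (R(h) = (h + h)*(h - 153) = (2*h)*(-153 + h) = 2*h*(-153 + h))
-91128/R(x(-7)) = -91128*1/(2*(-153 + 1)) = -91128/(2*1*(-152)) = -91128/(-304) = -91128*(-1/304) = 11391/38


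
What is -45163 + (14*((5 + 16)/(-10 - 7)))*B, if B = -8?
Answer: -765419/17 ≈ -45025.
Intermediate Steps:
-45163 + (14*((5 + 16)/(-10 - 7)))*B = -45163 + (14*((5 + 16)/(-10 - 7)))*(-8) = -45163 + (14*(21/(-17)))*(-8) = -45163 + (14*(21*(-1/17)))*(-8) = -45163 + (14*(-21/17))*(-8) = -45163 - 294/17*(-8) = -45163 + 2352/17 = -765419/17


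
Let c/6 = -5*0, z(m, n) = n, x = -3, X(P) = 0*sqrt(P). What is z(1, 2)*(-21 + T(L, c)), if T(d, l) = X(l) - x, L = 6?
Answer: -36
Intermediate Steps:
X(P) = 0
c = 0 (c = 6*(-5*0) = 6*0 = 0)
T(d, l) = 3 (T(d, l) = 0 - 1*(-3) = 0 + 3 = 3)
z(1, 2)*(-21 + T(L, c)) = 2*(-21 + 3) = 2*(-18) = -36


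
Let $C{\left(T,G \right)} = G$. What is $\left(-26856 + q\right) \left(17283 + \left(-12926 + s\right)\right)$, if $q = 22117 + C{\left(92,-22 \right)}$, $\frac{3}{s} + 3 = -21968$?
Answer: $- \frac{455759313084}{21971} \approx -2.0744 \cdot 10^{7}$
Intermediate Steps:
$s = - \frac{3}{21971}$ ($s = \frac{3}{-3 - 21968} = \frac{3}{-21971} = 3 \left(- \frac{1}{21971}\right) = - \frac{3}{21971} \approx -0.00013654$)
$q = 22095$ ($q = 22117 - 22 = 22095$)
$\left(-26856 + q\right) \left(17283 + \left(-12926 + s\right)\right) = \left(-26856 + 22095\right) \left(17283 - \frac{283997149}{21971}\right) = - 4761 \left(17283 - \frac{283997149}{21971}\right) = \left(-4761\right) \frac{95727644}{21971} = - \frac{455759313084}{21971}$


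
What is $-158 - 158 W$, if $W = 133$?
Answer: $-21172$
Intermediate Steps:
$-158 - 158 W = -158 - 21014 = -21172$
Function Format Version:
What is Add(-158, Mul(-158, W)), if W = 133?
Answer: -21172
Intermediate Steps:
Add(-158, Mul(-158, W)) = Add(-158, Mul(-158, 133)) = Add(-158, -21014) = -21172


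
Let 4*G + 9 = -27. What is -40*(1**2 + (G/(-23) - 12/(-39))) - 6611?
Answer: -1997009/299 ≈ -6679.0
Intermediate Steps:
G = -9 (G = -9/4 + (1/4)*(-27) = -9/4 - 27/4 = -9)
-40*(1**2 + (G/(-23) - 12/(-39))) - 6611 = -40*(1**2 + (-9/(-23) - 12/(-39))) - 6611 = -40*(1 + (-9*(-1/23) - 12*(-1/39))) - 6611 = -40*(1 + (9/23 + 4/13)) - 6611 = -40*(1 + 209/299) - 6611 = -40*508/299 - 6611 = -20320/299 - 6611 = -1997009/299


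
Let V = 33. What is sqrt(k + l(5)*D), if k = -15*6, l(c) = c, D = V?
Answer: 5*sqrt(3) ≈ 8.6602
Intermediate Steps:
D = 33
k = -90
sqrt(k + l(5)*D) = sqrt(-90 + 5*33) = sqrt(-90 + 165) = sqrt(75) = 5*sqrt(3)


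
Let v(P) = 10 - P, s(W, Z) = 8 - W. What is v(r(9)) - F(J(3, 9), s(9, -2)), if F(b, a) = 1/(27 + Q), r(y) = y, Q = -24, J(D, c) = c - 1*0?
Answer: ⅔ ≈ 0.66667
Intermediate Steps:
J(D, c) = c (J(D, c) = c + 0 = c)
F(b, a) = ⅓ (F(b, a) = 1/(27 - 24) = 1/3 = ⅓)
v(r(9)) - F(J(3, 9), s(9, -2)) = (10 - 1*9) - 1*⅓ = (10 - 9) - ⅓ = 1 - ⅓ = ⅔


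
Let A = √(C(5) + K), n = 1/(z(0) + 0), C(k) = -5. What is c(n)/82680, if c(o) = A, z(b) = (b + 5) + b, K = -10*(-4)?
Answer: √35/82680 ≈ 7.1554e-5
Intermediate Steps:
K = 40
z(b) = 5 + 2*b (z(b) = (5 + b) + b = 5 + 2*b)
n = ⅕ (n = 1/((5 + 2*0) + 0) = 1/((5 + 0) + 0) = 1/(5 + 0) = 1/5 = ⅕ ≈ 0.20000)
A = √35 (A = √(-5 + 40) = √35 ≈ 5.9161)
c(o) = √35
c(n)/82680 = √35/82680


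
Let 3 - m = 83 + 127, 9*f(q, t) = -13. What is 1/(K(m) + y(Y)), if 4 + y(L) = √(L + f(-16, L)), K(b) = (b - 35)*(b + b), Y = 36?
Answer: 901656/90331504393 - 3*√311/90331504393 ≈ 9.9810e-6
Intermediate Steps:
f(q, t) = -13/9 (f(q, t) = (⅑)*(-13) = -13/9)
m = -207 (m = 3 - (83 + 127) = 3 - 1*210 = 3 - 210 = -207)
K(b) = 2*b*(-35 + b) (K(b) = (-35 + b)*(2*b) = 2*b*(-35 + b))
y(L) = -4 + √(-13/9 + L) (y(L) = -4 + √(L - 13/9) = -4 + √(-13/9 + L))
1/(K(m) + y(Y)) = 1/(2*(-207)*(-35 - 207) + (-4 + √(-13 + 9*36)/3)) = 1/(2*(-207)*(-242) + (-4 + √(-13 + 324)/3)) = 1/(100188 + (-4 + √311/3)) = 1/(100184 + √311/3)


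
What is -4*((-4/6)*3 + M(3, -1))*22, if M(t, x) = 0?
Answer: 176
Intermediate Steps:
-4*((-4/6)*3 + M(3, -1))*22 = -4*((-4/6)*3 + 0)*22 = -4*(((⅙)*(-4))*3 + 0)*22 = -4*(-⅔*3 + 0)*22 = -4*(-2 + 0)*22 = -4*(-2)*22 = 8*22 = 176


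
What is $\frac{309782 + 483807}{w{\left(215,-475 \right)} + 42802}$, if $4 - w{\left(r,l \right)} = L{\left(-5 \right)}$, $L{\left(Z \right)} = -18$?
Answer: $\frac{793589}{42824} \approx 18.531$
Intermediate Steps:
$w{\left(r,l \right)} = 22$ ($w{\left(r,l \right)} = 4 - -18 = 4 + 18 = 22$)
$\frac{309782 + 483807}{w{\left(215,-475 \right)} + 42802} = \frac{309782 + 483807}{22 + 42802} = \frac{793589}{42824}$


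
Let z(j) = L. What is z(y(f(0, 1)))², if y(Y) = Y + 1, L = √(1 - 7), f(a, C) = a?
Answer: -6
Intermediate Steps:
L = I*√6 (L = √(-6) = I*√6 ≈ 2.4495*I)
y(Y) = 1 + Y
z(j) = I*√6
z(y(f(0, 1)))² = (I*√6)² = -6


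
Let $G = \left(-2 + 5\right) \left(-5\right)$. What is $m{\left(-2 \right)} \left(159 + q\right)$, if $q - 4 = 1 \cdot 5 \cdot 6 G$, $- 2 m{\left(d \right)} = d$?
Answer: $-287$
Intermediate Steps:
$m{\left(d \right)} = - \frac{d}{2}$
$G = -15$ ($G = 3 \left(-5\right) = -15$)
$q = -446$ ($q = 4 + 1 \cdot 5 \cdot 6 \left(-15\right) = 4 + 5 \cdot 6 \left(-15\right) = 4 + 30 \left(-15\right) = 4 - 450 = -446$)
$m{\left(-2 \right)} \left(159 + q\right) = \left(- \frac{1}{2}\right) \left(-2\right) \left(159 - 446\right) = 1 \left(-287\right) = -287$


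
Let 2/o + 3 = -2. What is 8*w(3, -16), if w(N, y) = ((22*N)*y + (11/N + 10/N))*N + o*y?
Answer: -125624/5 ≈ -25125.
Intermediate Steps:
o = -⅖ (o = 2/(-3 - 2) = 2/(-5) = 2*(-⅕) = -⅖ ≈ -0.40000)
w(N, y) = -2*y/5 + N*(21/N + 22*N*y) (w(N, y) = ((22*N)*y + (11/N + 10/N))*N - 2*y/5 = (22*N*y + 21/N)*N - 2*y/5 = (21/N + 22*N*y)*N - 2*y/5 = N*(21/N + 22*N*y) - 2*y/5 = -2*y/5 + N*(21/N + 22*N*y))
8*w(3, -16) = 8*(21 - ⅖*(-16) + 22*(-16)*3²) = 8*(21 + 32/5 + 22*(-16)*9) = 8*(21 + 32/5 - 3168) = 8*(-15703/5) = -125624/5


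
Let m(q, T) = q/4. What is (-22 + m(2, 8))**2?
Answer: 1849/4 ≈ 462.25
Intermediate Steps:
m(q, T) = q/4 (m(q, T) = q*(1/4) = q/4)
(-22 + m(2, 8))**2 = (-22 + (1/4)*2)**2 = (-22 + 1/2)**2 = (-43/2)**2 = 1849/4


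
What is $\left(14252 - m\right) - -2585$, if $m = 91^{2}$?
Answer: $8556$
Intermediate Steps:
$m = 8281$
$\left(14252 - m\right) - -2585 = \left(14252 - 8281\right) - -2585 = \left(14252 - 8281\right) + 2585 = 5971 + 2585 = 8556$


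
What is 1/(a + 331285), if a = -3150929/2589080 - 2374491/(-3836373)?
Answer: 3310892202280/1096846943101735721 ≈ 3.0186e-6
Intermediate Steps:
a = -1980130594079/3310892202280 (a = -3150929*1/2589080 - 2374491*(-1/3836373) = -3150929/2589080 + 791497/1278791 = -1980130594079/3310892202280 ≈ -0.59807)
1/(a + 331285) = 1/(-1980130594079/3310892202280 + 331285) = 1/(1096846943101735721/3310892202280) = 3310892202280/1096846943101735721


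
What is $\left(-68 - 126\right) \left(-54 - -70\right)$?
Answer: $-3104$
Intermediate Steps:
$\left(-68 - 126\right) \left(-54 - -70\right) = - 194 \left(-54 + 70\right) = \left(-194\right) 16 = -3104$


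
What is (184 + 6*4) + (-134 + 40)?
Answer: 114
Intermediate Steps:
(184 + 6*4) + (-134 + 40) = (184 + 24) - 94 = 208 - 94 = 114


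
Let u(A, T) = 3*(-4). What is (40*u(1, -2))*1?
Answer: -480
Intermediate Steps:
u(A, T) = -12
(40*u(1, -2))*1 = (40*(-12))*1 = -480*1 = -480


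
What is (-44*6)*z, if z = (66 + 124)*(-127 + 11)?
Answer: 5818560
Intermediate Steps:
z = -22040 (z = 190*(-116) = -22040)
(-44*6)*z = -44*6*(-22040) = -264*(-22040) = 5818560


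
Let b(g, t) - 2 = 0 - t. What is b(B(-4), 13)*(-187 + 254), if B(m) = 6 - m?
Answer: -737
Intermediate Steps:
b(g, t) = 2 - t (b(g, t) = 2 + (0 - t) = 2 - t)
b(B(-4), 13)*(-187 + 254) = (2 - 1*13)*(-187 + 254) = (2 - 13)*67 = -11*67 = -737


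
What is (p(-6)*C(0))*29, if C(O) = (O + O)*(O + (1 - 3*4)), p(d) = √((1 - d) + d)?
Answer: 0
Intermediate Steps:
p(d) = 1 (p(d) = √1 = 1)
C(O) = 2*O*(-11 + O) (C(O) = (2*O)*(O + (1 - 12)) = (2*O)*(O - 11) = (2*O)*(-11 + O) = 2*O*(-11 + O))
(p(-6)*C(0))*29 = (1*(2*0*(-11 + 0)))*29 = (1*(2*0*(-11)))*29 = (1*0)*29 = 0*29 = 0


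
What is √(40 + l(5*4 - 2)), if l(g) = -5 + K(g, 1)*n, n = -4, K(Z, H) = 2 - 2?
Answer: √35 ≈ 5.9161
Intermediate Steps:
K(Z, H) = 0
l(g) = -5 (l(g) = -5 + 0*(-4) = -5 + 0 = -5)
√(40 + l(5*4 - 2)) = √(40 - 5) = √35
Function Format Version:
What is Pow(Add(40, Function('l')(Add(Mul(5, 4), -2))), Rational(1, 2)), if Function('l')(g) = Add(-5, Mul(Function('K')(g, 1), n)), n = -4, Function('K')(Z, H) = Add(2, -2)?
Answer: Pow(35, Rational(1, 2)) ≈ 5.9161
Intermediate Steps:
Function('K')(Z, H) = 0
Function('l')(g) = -5 (Function('l')(g) = Add(-5, Mul(0, -4)) = Add(-5, 0) = -5)
Pow(Add(40, Function('l')(Add(Mul(5, 4), -2))), Rational(1, 2)) = Pow(Add(40, -5), Rational(1, 2)) = Pow(35, Rational(1, 2))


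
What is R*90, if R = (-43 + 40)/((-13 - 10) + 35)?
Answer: -45/2 ≈ -22.500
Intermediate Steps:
R = -1/4 (R = -3/(-23 + 35) = -3/12 = -3*1/12 = -1/4 ≈ -0.25000)
R*90 = -1/4*90 = -45/2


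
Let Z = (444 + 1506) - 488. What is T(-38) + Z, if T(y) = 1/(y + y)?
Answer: 111111/76 ≈ 1462.0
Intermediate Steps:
T(y) = 1/(2*y)
Z = 1462 (Z = 1950 - 488 = 1462)
T(-38) + Z = (½)/(-38) + 1462 = (½)*(-1/38) + 1462 = -1/76 + 1462 = 111111/76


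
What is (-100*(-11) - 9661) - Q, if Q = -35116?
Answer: 26555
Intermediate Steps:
(-100*(-11) - 9661) - Q = (-100*(-11) - 9661) - 1*(-35116) = (1100 - 9661) + 35116 = -8561 + 35116 = 26555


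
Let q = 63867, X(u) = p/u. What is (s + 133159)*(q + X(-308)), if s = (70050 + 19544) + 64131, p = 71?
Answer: 1410821280765/77 ≈ 1.8322e+10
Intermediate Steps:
X(u) = 71/u
s = 153725 (s = 89594 + 64131 = 153725)
(s + 133159)*(q + X(-308)) = (153725 + 133159)*(63867 + 71/(-308)) = 286884*(63867 + 71*(-1/308)) = 286884*(63867 - 71/308) = 286884*(19670965/308) = 1410821280765/77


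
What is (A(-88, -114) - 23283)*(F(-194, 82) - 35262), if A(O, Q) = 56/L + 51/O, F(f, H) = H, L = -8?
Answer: 18025976945/22 ≈ 8.1936e+8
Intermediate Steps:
A(O, Q) = -7 + 51/O (A(O, Q) = 56/(-8) + 51/O = 56*(-⅛) + 51/O = -7 + 51/O)
(A(-88, -114) - 23283)*(F(-194, 82) - 35262) = ((-7 + 51/(-88)) - 23283)*(82 - 35262) = ((-7 + 51*(-1/88)) - 23283)*(-35180) = ((-7 - 51/88) - 23283)*(-35180) = (-667/88 - 23283)*(-35180) = -2049571/88*(-35180) = 18025976945/22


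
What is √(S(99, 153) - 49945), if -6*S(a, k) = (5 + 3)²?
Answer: I*√449601/3 ≈ 223.51*I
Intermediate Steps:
S(a, k) = -32/3 (S(a, k) = -(5 + 3)²/6 = -⅙*8² = -⅙*64 = -32/3)
√(S(99, 153) - 49945) = √(-32/3 - 49945) = √(-149867/3) = I*√449601/3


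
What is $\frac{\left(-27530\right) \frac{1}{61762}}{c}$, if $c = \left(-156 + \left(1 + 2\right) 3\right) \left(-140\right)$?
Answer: $- \frac{2753}{127106196} \approx -2.1659 \cdot 10^{-5}$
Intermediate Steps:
$c = 20580$ ($c = \left(-156 + 3 \cdot 3\right) \left(-140\right) = \left(-156 + 9\right) \left(-140\right) = \left(-147\right) \left(-140\right) = 20580$)
$\frac{\left(-27530\right) \frac{1}{61762}}{c} = \frac{\left(-27530\right) \frac{1}{61762}}{20580} = \left(-27530\right) \frac{1}{61762} \cdot \frac{1}{20580} = \left(- \frac{13765}{30881}\right) \frac{1}{20580} = - \frac{2753}{127106196}$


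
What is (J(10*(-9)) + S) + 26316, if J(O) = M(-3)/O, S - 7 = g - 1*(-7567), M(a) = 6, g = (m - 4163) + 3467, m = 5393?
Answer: 578804/15 ≈ 38587.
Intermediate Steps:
g = 4697 (g = (5393 - 4163) + 3467 = 1230 + 3467 = 4697)
S = 12271 (S = 7 + (4697 - 1*(-7567)) = 7 + (4697 + 7567) = 7 + 12264 = 12271)
J(O) = 6/O
(J(10*(-9)) + S) + 26316 = (6/((10*(-9))) + 12271) + 26316 = (6/(-90) + 12271) + 26316 = (6*(-1/90) + 12271) + 26316 = (-1/15 + 12271) + 26316 = 184064/15 + 26316 = 578804/15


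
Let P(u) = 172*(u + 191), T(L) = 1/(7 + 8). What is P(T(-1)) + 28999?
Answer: 927937/15 ≈ 61862.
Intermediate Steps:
T(L) = 1/15
P(u) = 32852 + 172*u (P(u) = 172*(191 + u) = 32852 + 172*u)
P(T(-1)) + 28999 = (32852 + 172*(1/15)) + 28999 = (32852 + 172/15) + 28999 = 492952/15 + 28999 = 927937/15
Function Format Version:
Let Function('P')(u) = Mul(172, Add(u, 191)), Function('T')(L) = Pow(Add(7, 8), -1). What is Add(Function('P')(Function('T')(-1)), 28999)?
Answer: Rational(927937, 15) ≈ 61862.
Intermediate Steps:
Function('T')(L) = Rational(1, 15) (Function('T')(L) = Pow(15, -1) = Rational(1, 15))
Function('P')(u) = Add(32852, Mul(172, u)) (Function('P')(u) = Mul(172, Add(191, u)) = Add(32852, Mul(172, u)))
Add(Function('P')(Function('T')(-1)), 28999) = Add(Add(32852, Mul(172, Rational(1, 15))), 28999) = Add(Add(32852, Rational(172, 15)), 28999) = Add(Rational(492952, 15), 28999) = Rational(927937, 15)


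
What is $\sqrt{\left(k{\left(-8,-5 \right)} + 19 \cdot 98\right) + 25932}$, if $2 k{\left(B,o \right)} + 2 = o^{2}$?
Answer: $\frac{3 \sqrt{12358}}{2} \approx 166.75$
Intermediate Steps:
$k{\left(B,o \right)} = -1 + \frac{o^{2}}{2}$
$\sqrt{\left(k{\left(-8,-5 \right)} + 19 \cdot 98\right) + 25932} = \sqrt{\left(\left(-1 + \frac{\left(-5\right)^{2}}{2}\right) + 19 \cdot 98\right) + 25932} = \sqrt{\left(\left(-1 + \frac{1}{2} \cdot 25\right) + 1862\right) + 25932} = \sqrt{\left(\left(-1 + \frac{25}{2}\right) + 1862\right) + 25932} = \sqrt{\left(\frac{23}{2} + 1862\right) + 25932} = \sqrt{\frac{3747}{2} + 25932} = \sqrt{\frac{55611}{2}} = \frac{3 \sqrt{12358}}{2}$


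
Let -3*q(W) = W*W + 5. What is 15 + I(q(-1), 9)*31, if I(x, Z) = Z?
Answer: 294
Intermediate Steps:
q(W) = -5/3 - W²/3 (q(W) = -(W*W + 5)/3 = -(W² + 5)/3 = -(5 + W²)/3 = -5/3 - W²/3)
15 + I(q(-1), 9)*31 = 15 + 9*31 = 15 + 279 = 294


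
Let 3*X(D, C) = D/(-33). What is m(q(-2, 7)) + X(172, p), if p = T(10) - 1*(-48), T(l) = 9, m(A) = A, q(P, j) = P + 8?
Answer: 422/99 ≈ 4.2626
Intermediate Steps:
q(P, j) = 8 + P
p = 57 (p = 9 - 1*(-48) = 9 + 48 = 57)
X(D, C) = -D/99 (X(D, C) = (D/(-33))/3 = (D*(-1/33))/3 = (-D/33)/3 = -D/99)
m(q(-2, 7)) + X(172, p) = (8 - 2) - 1/99*172 = 6 - 172/99 = 422/99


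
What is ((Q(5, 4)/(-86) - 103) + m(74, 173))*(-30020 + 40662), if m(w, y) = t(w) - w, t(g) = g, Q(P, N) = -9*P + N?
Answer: -46915257/43 ≈ -1.0911e+6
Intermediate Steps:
Q(P, N) = N - 9*P
m(w, y) = 0 (m(w, y) = w - w = 0)
((Q(5, 4)/(-86) - 103) + m(74, 173))*(-30020 + 40662) = (((4 - 9*5)/(-86) - 103) + 0)*(-30020 + 40662) = ((-(4 - 45)/86 - 103) + 0)*10642 = ((-1/86*(-41) - 103) + 0)*10642 = ((41/86 - 103) + 0)*10642 = (-8817/86 + 0)*10642 = -8817/86*10642 = -46915257/43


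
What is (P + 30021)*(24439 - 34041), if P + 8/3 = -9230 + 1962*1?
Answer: -655346102/3 ≈ -2.1845e+8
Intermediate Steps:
P = -21812/3 (P = -8/3 + (-9230 + 1962*1) = -8/3 + (-9230 + 1962) = -8/3 - 7268 = -21812/3 ≈ -7270.7)
(P + 30021)*(24439 - 34041) = (-21812/3 + 30021)*(24439 - 34041) = (68251/3)*(-9602) = -655346102/3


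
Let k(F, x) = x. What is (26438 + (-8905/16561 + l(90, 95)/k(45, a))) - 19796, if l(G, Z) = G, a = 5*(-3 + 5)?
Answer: 110138306/16561 ≈ 6650.5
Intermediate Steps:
a = 10 (a = 5*2 = 10)
(26438 + (-8905/16561 + l(90, 95)/k(45, a))) - 19796 = (26438 + (-8905/16561 + 90/10)) - 19796 = (26438 + (-8905*1/16561 + 90*(⅒))) - 19796 = (26438 + (-8905/16561 + 9)) - 19796 = (26438 + 140144/16561) - 19796 = 437979862/16561 - 19796 = 110138306/16561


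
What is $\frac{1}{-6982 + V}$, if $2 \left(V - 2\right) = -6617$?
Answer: $- \frac{2}{20577} \approx -9.7196 \cdot 10^{-5}$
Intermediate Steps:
$V = - \frac{6613}{2}$ ($V = 2 + \frac{1}{2} \left(-6617\right) = 2 - \frac{6617}{2} = - \frac{6613}{2} \approx -3306.5$)
$\frac{1}{-6982 + V} = \frac{1}{-6982 - \frac{6613}{2}} = \frac{1}{- \frac{20577}{2}} = - \frac{2}{20577}$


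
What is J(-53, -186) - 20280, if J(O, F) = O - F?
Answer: -20147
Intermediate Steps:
J(-53, -186) - 20280 = (-53 - 1*(-186)) - 20280 = (-53 + 186) - 20280 = 133 - 20280 = -20147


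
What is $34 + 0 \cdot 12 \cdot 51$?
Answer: $34$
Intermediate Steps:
$34 + 0 \cdot 12 \cdot 51 = 34 + 0 \cdot 51 = 34 + 0 = 34$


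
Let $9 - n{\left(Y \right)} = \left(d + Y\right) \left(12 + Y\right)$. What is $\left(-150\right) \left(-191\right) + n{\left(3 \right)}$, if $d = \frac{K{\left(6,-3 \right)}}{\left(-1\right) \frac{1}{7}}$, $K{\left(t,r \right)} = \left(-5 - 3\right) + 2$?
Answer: $27984$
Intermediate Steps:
$K{\left(t,r \right)} = -6$ ($K{\left(t,r \right)} = -8 + 2 = -6$)
$d = 42$ ($d = - \frac{6}{\left(-1\right) \frac{1}{7}} = - \frac{6}{- \frac{1}{7}} = \left(-6\right) \left(-7\right) = 42$)
$n{\left(Y \right)} = 9 - \left(12 + Y\right) \left(42 + Y\right)$ ($n{\left(Y \right)} = 9 - \left(42 + Y\right) \left(12 + Y\right) = 9 - \left(12 + Y\right) \left(42 + Y\right)$)
$\left(-150\right) \left(-191\right) + n{\left(3 \right)} = \left(-150\right) \left(-191\right) - 666 = 28650 - 666 = 27984$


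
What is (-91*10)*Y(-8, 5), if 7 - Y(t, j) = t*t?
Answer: 51870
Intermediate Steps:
Y(t, j) = 7 - t² (Y(t, j) = 7 - t*t = 7 - t²)
(-91*10)*Y(-8, 5) = (-91*10)*(7 - 1*(-8)²) = -910*(7 - 1*64) = -910*(7 - 64) = -910*(-57) = 51870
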